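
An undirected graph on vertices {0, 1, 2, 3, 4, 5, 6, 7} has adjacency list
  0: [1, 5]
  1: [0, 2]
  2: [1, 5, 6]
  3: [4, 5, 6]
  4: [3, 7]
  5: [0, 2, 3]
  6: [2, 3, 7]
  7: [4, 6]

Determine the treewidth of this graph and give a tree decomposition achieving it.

Treewidth 2.
Bags: B1 = {3, 4, 7}  B2 = {3, 6, 7}  B3 = {3, 5, 6}  B4 = {2, 5, 6}  B5 = {0, 2, 5}  B6 = {0, 1, 2}
Tree: B1–B2, B2–B3, B3–B4, B4–B5, B5–B6

The largest bag has 3 vertices, giving width 2; this decomposition certifies tw(G) ≤ 2. Since 4–7–6–3–4 is a cycle in G, G is not acyclic. Forests are exactly the graphs of treewidth ≤ 1, so tw(G) ≥ 2. Hence tw(G) = 2 exactly.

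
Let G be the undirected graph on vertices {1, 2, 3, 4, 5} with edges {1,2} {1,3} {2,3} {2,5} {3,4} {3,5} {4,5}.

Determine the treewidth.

A width-2 tree decomposition is:
Bags: B1 = {2, 3, 5}  B2 = {3, 4, 5}  B3 = {1, 2, 3}
Tree: B1–B2, B1–B3
Every bag has size at most 3, so the width is 3 − 1 = 2 and tw(G) ≤ 2. On the other hand G contains the 3-clique {1, 2, 3}. A clique must lie in a single bag of any decomposition, so no decomposition can have width below 2. Hence tw(G) = 2 exactly.

2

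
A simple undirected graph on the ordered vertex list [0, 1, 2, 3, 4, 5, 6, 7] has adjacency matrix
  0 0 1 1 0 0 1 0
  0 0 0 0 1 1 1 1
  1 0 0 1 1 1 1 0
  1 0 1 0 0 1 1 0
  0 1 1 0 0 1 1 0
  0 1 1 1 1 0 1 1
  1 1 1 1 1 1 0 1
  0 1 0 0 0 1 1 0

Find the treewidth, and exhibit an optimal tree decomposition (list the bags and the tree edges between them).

The largest bag has 4 vertices, giving width 3; this decomposition certifies tw(G) ≤ 3. On the other hand G contains the 4-clique {0, 2, 3, 6}. A clique must lie in a single bag of any decomposition, so no decomposition can have width below 3. Combining the bounds, tw(G) = 3.

Treewidth 3.
One optimal decomposition is:
Bags: B1 = {2, 3, 5, 6}  B2 = {0, 2, 3, 6}  B3 = {2, 4, 5, 6}  B4 = {1, 4, 5, 6}  B5 = {1, 5, 6, 7}
Tree: B1–B2, B1–B3, B3–B4, B4–B5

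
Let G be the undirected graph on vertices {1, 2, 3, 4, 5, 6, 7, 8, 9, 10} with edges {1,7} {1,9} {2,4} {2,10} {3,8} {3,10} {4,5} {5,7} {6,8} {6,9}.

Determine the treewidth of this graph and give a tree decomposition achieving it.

Treewidth 2.
One such decomposition:
Bags: B1 = {2, 4, 10}  B2 = {4, 5, 10}  B3 = {5, 7, 10}  B4 = {1, 7, 10}  B5 = {1, 9, 10}  B6 = {6, 9, 10}  B7 = {6, 8, 10}  B8 = {3, 8, 10}
Tree: B1–B2, B2–B3, B3–B4, B4–B5, B5–B6, B6–B7, B7–B8

Each bag holds 3 vertices, so the decomposition has width 2, which upper-bounds the treewidth. For the lower bound, G contains the cycle 10–2–4–5–7–1–9–6–8–3–10, so G is not a forest; only forests have treewidth ≤ 1, hence tw(G) ≥ 2. The upper and lower bounds meet at 2, so that is the treewidth.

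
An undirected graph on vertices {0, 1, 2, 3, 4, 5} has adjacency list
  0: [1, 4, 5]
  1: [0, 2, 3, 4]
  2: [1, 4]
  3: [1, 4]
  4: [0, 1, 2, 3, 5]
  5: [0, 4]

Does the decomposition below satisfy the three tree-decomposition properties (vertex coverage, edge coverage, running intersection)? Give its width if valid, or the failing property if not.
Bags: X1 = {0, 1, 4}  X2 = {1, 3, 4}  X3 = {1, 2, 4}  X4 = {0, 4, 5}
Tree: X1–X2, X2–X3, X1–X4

Yes; width 2.

Vertex coverage: the bags together contain {0, 1, 2, 3, 4, 5}, the full vertex set. Edge coverage: each edge of G has both endpoints in at least one bag. Running intersection: for every vertex, the bags containing it form a connected subtree. All three properties hold, so this is a valid tree decomposition of width max|bag| − 1 = 2, and hence tw(G) ≤ 2.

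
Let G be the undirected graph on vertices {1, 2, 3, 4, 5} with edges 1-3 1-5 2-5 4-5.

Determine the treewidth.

A width-1 tree decomposition is:
Bags: B1 = {2, 5}  B2 = {4, 5}  B3 = {1, 5}  B4 = {1, 3}
Tree: B1–B2, B1–B3, B3–B4
Each bag holds 2 vertices, so the decomposition has width 1, which upper-bounds the treewidth. Any graph with an edge has treewidth ≥ 1, and G has the edge 2–5. The upper and lower bounds meet at 1, so that is the treewidth.

1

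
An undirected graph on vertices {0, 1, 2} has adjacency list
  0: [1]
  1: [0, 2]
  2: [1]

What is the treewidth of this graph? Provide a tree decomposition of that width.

The largest bag has 2 vertices, giving width 1; this decomposition certifies tw(G) ≤ 1. Any graph with an edge has treewidth ≥ 1, and G has the edge 2–1. Combining the bounds, tw(G) = 1.

Treewidth 1.
One optimal decomposition is:
Bags: B1 = {1, 2}  B2 = {0, 1}
Tree: B1–B2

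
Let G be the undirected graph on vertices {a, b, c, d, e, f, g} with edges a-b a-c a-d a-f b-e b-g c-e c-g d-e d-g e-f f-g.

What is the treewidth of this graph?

3

A width-3 tree decomposition is:
Bags: B1 = {a, d, e, g}  B2 = {a, b, e, g}  B3 = {a, c, e, g}  B4 = {a, e, f, g}
Tree: B1–B2, B2–B3, B3–B4
Each bag holds 4 vertices, so the decomposition has width 3, which upper-bounds the treewidth. For the lower bound: the 4 vertex sets {a,d}, {b,g}, {e}, {c} are disjoint, each induces a connected subgraph, and every pair is joined by at least one edge of G. Contracting each set to a single vertex therefore yields K_{4} as a minor, and since treewidth is minor-monotone, tw(G) ≥ tw(K_{4}) = 3. The upper and lower bounds meet at 3, so that is the treewidth.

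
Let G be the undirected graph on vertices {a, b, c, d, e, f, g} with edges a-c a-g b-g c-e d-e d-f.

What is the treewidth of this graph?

1

A width-1 tree decomposition is:
Bags: B1 = {d, f}  B2 = {d, e}  B3 = {c, e}  B4 = {a, c}  B5 = {a, g}  B6 = {b, g}
Tree: B1–B2, B2–B3, B3–B4, B4–B5, B5–B6
Every bag has size at most 2, so the width is 2 − 1 = 1 and tw(G) ≤ 1. G has an edge, so its treewidth is at least 1. The upper and lower bounds meet at 1, so that is the treewidth.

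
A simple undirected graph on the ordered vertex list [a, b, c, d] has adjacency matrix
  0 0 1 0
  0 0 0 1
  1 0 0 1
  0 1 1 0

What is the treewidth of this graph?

A width-1 tree decomposition is:
Bags: B1 = {b, d}  B2 = {c, d}  B3 = {a, c}
Tree: B1–B2, B2–B3
Every bag has size at most 2, so the width is 2 − 1 = 1 and tw(G) ≤ 1. Since G has at least one edge (e.g. b–d), it is not an edgeless graph, so tw(G) ≥ 1. Therefore the treewidth is 1.

1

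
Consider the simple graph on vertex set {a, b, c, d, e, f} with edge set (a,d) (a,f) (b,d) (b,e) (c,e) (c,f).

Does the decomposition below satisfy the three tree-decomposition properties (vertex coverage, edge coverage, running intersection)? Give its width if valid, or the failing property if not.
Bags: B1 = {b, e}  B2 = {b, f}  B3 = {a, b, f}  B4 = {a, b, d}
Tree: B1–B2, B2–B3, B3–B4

No — vertex c appears in no bag.

A tree decomposition must satisfy three properties: every vertex lies in some bag; for every edge, both endpoints lie together in some bag; and for every vertex, the bags containing it form a connected subtree. Here vertex c appears in no bag, so the decomposition is invalid.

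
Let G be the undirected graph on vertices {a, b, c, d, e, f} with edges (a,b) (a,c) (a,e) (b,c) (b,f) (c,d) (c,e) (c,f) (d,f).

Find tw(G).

2

A width-2 tree decomposition is:
Bags: B1 = {b, c, f}  B2 = {a, b, c}  B3 = {a, c, e}  B4 = {c, d, f}
Tree: B1–B2, B2–B3, B1–B4
The largest bag has 3 vertices, giving width 2; this decomposition certifies tw(G) ≤ 2. Conversely, {a, c, e} is a clique of size 3, and the vertices of any clique must share a bag in every tree decomposition; so some bag has ≥ 3 vertices and tw(G) ≥ 2. Therefore the treewidth is 2.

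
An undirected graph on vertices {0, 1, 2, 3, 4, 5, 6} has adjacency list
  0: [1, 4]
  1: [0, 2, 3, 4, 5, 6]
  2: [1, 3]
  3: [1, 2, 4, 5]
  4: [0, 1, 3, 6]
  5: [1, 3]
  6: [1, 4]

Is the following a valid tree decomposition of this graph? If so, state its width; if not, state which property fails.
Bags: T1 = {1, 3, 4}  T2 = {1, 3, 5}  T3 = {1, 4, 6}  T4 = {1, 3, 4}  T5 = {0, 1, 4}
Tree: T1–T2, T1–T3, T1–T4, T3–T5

No — vertex 2 appears in no bag.

A tree decomposition must satisfy three properties: every vertex lies in some bag; for every edge, both endpoints lie together in some bag; and for every vertex, the bags containing it form a connected subtree. Here vertex 2 appears in no bag, so the decomposition is invalid.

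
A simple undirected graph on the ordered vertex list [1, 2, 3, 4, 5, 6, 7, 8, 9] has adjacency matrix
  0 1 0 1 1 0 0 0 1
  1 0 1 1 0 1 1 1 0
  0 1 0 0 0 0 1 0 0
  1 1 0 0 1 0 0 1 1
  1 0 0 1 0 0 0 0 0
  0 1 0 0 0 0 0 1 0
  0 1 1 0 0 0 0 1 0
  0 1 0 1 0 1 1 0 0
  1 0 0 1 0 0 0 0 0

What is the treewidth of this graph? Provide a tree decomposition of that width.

Treewidth 2.
One optimal decomposition is:
Bags: B1 = {2, 4, 8}  B2 = {2, 6, 8}  B3 = {1, 2, 4}  B4 = {2, 7, 8}  B5 = {2, 3, 7}  B6 = {1, 4, 9}  B7 = {1, 4, 5}
Tree: B1–B2, B1–B3, B2–B4, B4–B5, B3–B6, B6–B7

Every bag has size at most 3, so the width is 3 − 1 = 2 and tw(G) ≤ 2. For the lower bound, the 3 vertices {1, 4, 9} are pairwise adjacent, and any tree decomposition puts a clique entirely inside one bag — forcing width ≥ 2. Therefore the treewidth is 2.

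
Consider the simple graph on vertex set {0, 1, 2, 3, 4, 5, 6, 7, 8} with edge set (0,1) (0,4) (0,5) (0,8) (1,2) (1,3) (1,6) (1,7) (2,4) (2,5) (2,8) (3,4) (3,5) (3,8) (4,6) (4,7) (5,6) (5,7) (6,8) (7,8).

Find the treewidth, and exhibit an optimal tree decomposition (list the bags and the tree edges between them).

Treewidth 4.
One optimal decomposition is:
Bags: B1 = {1, 2, 4, 5, 8}  B2 = {0, 1, 4, 5, 8}  B3 = {1, 4, 5, 7, 8}  B4 = {1, 4, 5, 6, 8}  B5 = {1, 3, 4, 5, 8}
Tree: B1–B2, B2–B3, B3–B4, B4–B5

The largest bag has 5 vertices, giving width 4; this decomposition certifies tw(G) ≤ 4. For the lower bound: the 5 vertex sets {1,2}, {0,4}, {5,7}, {8}, {6} are disjoint, each induces a connected subgraph, and every pair is joined by at least one edge of G. Contracting each set to a single vertex therefore yields K_{5} as a minor, and since treewidth is minor-monotone, tw(G) ≥ tw(K_{5}) = 4. The upper and lower bounds meet at 4, so that is the treewidth.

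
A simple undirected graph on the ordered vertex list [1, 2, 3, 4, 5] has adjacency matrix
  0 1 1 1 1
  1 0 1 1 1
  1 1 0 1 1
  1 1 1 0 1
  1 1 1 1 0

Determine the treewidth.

4

A width-4 tree decomposition is:
Bags: B1 = {1, 2, 3, 4, 5}
Tree: (single bag)
With just one bag of size 5, the width is 5 − 1 = 4, so tw(G) ≤ 4. For the lower bound, the 5 vertices {1, 2, 3, 4, 5} are pairwise adjacent, and any tree decomposition puts a clique entirely inside one bag — forcing width ≥ 4. Combining the bounds, tw(G) = 4.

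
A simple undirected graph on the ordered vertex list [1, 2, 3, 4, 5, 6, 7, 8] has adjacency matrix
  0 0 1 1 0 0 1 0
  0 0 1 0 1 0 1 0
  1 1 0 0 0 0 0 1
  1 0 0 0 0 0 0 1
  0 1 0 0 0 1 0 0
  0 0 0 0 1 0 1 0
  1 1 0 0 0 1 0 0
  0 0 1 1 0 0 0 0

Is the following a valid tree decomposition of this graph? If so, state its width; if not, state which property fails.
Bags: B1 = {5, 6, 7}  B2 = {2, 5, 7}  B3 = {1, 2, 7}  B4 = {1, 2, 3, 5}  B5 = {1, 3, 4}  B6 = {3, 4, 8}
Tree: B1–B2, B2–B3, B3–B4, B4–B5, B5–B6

A tree decomposition must satisfy three properties: every vertex lies in some bag; for every edge, both endpoints lie together in some bag; and for every vertex, the bags containing it form a connected subtree. Here bags containing vertex 5 are not connected in the tree, so the decomposition is invalid.

No — bags containing vertex 5 are not connected in the tree.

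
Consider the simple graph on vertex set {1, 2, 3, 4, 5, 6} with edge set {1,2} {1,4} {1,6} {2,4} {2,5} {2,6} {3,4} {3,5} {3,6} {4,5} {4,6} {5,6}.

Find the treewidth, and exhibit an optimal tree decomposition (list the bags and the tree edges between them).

Treewidth 3.
One such decomposition:
Bags: B1 = {2, 4, 5, 6}  B2 = {3, 4, 5, 6}  B3 = {1, 2, 4, 6}
Tree: B1–B2, B1–B3

The largest bag has 4 vertices, giving width 3; this decomposition certifies tw(G) ≤ 3. Conversely, {1, 2, 4, 6} is a clique of size 4, and the vertices of any clique must share a bag in every tree decomposition; so some bag has ≥ 4 vertices and tw(G) ≥ 3. Therefore the treewidth is 3.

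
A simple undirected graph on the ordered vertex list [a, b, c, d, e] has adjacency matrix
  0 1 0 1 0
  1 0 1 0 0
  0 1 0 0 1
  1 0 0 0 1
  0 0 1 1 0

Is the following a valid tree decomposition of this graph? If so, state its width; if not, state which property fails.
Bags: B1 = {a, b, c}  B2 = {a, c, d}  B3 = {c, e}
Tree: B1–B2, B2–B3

A tree decomposition must satisfy three properties: every vertex lies in some bag; for every edge, both endpoints lie together in some bag; and for every vertex, the bags containing it form a connected subtree. Here edge (d,e) lies in no bag, so the decomposition is invalid.

No — edge (d,e) lies in no bag.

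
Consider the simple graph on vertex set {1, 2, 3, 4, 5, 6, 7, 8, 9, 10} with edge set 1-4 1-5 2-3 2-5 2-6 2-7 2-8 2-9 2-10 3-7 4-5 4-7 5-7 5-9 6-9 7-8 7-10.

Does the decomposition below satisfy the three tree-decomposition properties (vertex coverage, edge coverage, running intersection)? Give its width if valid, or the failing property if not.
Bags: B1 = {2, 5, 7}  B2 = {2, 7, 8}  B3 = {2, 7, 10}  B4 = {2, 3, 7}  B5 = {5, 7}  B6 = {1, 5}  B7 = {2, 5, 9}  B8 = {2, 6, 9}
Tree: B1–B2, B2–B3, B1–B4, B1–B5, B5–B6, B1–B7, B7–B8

No — vertex 4 appears in no bag.

A tree decomposition must satisfy three properties: every vertex lies in some bag; for every edge, both endpoints lie together in some bag; and for every vertex, the bags containing it form a connected subtree. Here vertex 4 appears in no bag, so the decomposition is invalid.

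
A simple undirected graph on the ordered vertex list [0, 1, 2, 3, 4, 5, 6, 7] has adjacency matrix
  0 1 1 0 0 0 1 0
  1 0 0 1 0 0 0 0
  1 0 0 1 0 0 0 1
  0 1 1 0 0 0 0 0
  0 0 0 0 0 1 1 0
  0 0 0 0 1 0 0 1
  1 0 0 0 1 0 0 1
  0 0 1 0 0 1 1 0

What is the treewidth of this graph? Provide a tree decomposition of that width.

Treewidth 2.
One optimal decomposition is:
Bags: B1 = {4, 5, 7}  B2 = {4, 6, 7}  B3 = {2, 6, 7}  B4 = {0, 2, 6}  B5 = {0, 2, 3}  B6 = {0, 1, 3}
Tree: B1–B2, B2–B3, B3–B4, B4–B5, B5–B6

Each bag holds 3 vertices, so the decomposition has width 2, which upper-bounds the treewidth. Since 5–4–6–7–5 is a cycle in G, G is not acyclic. Forests are exactly the graphs of treewidth ≤ 1, so tw(G) ≥ 2. The upper and lower bounds meet at 2, so that is the treewidth.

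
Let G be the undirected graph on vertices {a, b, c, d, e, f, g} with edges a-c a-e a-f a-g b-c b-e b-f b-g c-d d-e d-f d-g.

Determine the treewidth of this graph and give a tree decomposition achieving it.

The largest bag has 4 vertices, giving width 3; this decomposition certifies tw(G) ≤ 3. For the lower bound: the 4 vertex sets {d,g}, {b,f}, {a}, {c} are disjoint, each induces a connected subgraph, and every pair is joined by at least one edge of G. Contracting each set to a single vertex therefore yields K_{4} as a minor, and since treewidth is minor-monotone, tw(G) ≥ tw(K_{4}) = 3. Combining the bounds, tw(G) = 3.

Treewidth 3.
One optimal decomposition is:
Bags: B1 = {a, b, d, g}  B2 = {a, b, d, f}  B3 = {a, b, c, d}  B4 = {a, b, d, e}
Tree: B1–B2, B2–B3, B3–B4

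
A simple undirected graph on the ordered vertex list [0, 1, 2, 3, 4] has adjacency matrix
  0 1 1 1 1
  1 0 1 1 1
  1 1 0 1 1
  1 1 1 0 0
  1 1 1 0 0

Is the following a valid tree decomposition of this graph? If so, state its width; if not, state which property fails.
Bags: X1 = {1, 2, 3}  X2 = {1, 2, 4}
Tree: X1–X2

No — vertex 0 appears in no bag.

A tree decomposition must satisfy three properties: every vertex lies in some bag; for every edge, both endpoints lie together in some bag; and for every vertex, the bags containing it form a connected subtree. Here vertex 0 appears in no bag, so the decomposition is invalid.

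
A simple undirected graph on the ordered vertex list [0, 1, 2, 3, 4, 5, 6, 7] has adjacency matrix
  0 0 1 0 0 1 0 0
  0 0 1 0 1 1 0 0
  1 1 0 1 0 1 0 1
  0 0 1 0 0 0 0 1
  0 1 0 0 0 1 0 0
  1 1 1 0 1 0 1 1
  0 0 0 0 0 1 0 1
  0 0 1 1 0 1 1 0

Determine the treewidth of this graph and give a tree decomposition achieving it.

Every bag has size at most 3, so the width is 3 − 1 = 2 and tw(G) ≤ 2. On the other hand G contains the 3-clique {2, 3, 7}. A clique must lie in a single bag of any decomposition, so no decomposition can have width below 2. Hence tw(G) = 2 exactly.

Treewidth 2.
Bags: B1 = {2, 5, 7}  B2 = {1, 2, 5}  B3 = {2, 3, 7}  B4 = {0, 2, 5}  B5 = {5, 6, 7}  B6 = {1, 4, 5}
Tree: B1–B2, B1–B3, B1–B4, B1–B5, B2–B6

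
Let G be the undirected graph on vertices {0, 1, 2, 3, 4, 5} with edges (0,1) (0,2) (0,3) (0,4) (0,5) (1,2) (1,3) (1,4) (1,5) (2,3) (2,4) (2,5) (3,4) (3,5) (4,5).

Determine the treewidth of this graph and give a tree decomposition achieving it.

Treewidth 5.
One optimal decomposition is:
Bags: B1 = {0, 1, 2, 3, 4, 5}
Tree: (single bag)

A single bag containing all 6 vertices is trivially a valid decomposition of width 5. For the lower bound, the 6 vertices {0, 1, 2, 3, 4, 5} are pairwise adjacent, and any tree decomposition puts a clique entirely inside one bag — forcing width ≥ 5. The upper and lower bounds meet at 5, so that is the treewidth.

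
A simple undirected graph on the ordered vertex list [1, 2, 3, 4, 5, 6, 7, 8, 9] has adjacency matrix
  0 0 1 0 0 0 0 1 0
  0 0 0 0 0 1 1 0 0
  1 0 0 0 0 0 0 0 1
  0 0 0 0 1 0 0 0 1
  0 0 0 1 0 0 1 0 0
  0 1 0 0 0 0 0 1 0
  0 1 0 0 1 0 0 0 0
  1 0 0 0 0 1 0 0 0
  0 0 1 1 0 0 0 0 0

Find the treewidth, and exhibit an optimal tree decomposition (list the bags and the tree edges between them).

Treewidth 2.
Bags: B1 = {4, 5, 9}  B2 = {3, 5, 9}  B3 = {1, 3, 5}  B4 = {1, 5, 8}  B5 = {5, 6, 8}  B6 = {2, 5, 6}  B7 = {2, 5, 7}
Tree: B1–B2, B2–B3, B3–B4, B4–B5, B5–B6, B6–B7

The largest bag has 3 vertices, giving width 2; this decomposition certifies tw(G) ≤ 2. Since 5–4–9–3–1–8–6–2–7–5 is a cycle in G, G is not acyclic. Forests are exactly the graphs of treewidth ≤ 1, so tw(G) ≥ 2. Therefore the treewidth is 2.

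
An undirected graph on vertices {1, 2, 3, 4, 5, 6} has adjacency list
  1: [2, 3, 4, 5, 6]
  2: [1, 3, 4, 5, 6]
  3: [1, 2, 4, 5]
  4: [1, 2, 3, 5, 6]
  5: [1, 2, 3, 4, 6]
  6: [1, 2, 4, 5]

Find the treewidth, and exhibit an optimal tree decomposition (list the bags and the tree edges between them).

The largest bag has 5 vertices, giving width 4; this decomposition certifies tw(G) ≤ 4. For the lower bound, the 5 vertices {1, 2, 3, 4, 5} are pairwise adjacent, and any tree decomposition puts a clique entirely inside one bag — forcing width ≥ 4. Combining the bounds, tw(G) = 4.

Treewidth 4.
One such decomposition:
Bags: B1 = {1, 2, 4, 5, 6}  B2 = {1, 2, 3, 4, 5}
Tree: B1–B2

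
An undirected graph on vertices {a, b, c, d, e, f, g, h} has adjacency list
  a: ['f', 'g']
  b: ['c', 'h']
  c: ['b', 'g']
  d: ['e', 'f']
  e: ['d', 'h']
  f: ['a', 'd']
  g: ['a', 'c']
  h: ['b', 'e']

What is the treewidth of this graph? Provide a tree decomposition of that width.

Treewidth 2.
One optimal decomposition is:
Bags: B1 = {a, c, g}  B2 = {a, b, c}  B3 = {a, b, h}  B4 = {a, e, h}  B5 = {a, d, e}  B6 = {a, d, f}
Tree: B1–B2, B2–B3, B3–B4, B4–B5, B5–B6

The largest bag has 3 vertices, giving width 2; this decomposition certifies tw(G) ≤ 2. For the lower bound, G contains the cycle a–g–c–b–h–e–d–f–a, so G is not a forest; only forests have treewidth ≤ 1, hence tw(G) ≥ 2. Therefore the treewidth is 2.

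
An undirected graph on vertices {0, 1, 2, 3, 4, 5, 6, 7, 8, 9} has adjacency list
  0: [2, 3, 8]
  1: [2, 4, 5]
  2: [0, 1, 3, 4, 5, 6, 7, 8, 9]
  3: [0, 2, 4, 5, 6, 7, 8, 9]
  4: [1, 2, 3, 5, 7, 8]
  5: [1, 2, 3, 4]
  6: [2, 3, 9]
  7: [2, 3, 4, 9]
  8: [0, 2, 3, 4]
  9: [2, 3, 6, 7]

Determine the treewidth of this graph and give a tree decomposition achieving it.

Every bag has size at most 4, so the width is 4 − 1 = 3 and tw(G) ≤ 3. Conversely, {1, 2, 4, 5} is a clique of size 4, and the vertices of any clique must share a bag in every tree decomposition; so some bag has ≥ 4 vertices and tw(G) ≥ 3. Combining the bounds, tw(G) = 3.

Treewidth 3.
One such decomposition:
Bags: B1 = {2, 3, 7, 9}  B2 = {2, 3, 6, 9}  B3 = {2, 3, 4, 7}  B4 = {2, 3, 4, 8}  B5 = {2, 3, 4, 5}  B6 = {1, 2, 4, 5}  B7 = {0, 2, 3, 8}
Tree: B1–B2, B1–B3, B3–B4, B4–B5, B5–B6, B4–B7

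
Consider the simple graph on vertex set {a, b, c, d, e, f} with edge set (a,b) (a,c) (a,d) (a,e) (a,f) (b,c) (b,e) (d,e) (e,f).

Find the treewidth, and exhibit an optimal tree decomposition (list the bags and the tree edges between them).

Treewidth 2.
One optimal decomposition is:
Bags: B1 = {a, b, e}  B2 = {a, b, c}  B3 = {a, e, f}  B4 = {a, d, e}
Tree: B1–B2, B1–B3, B1–B4

Every bag has size at most 3, so the width is 3 − 1 = 2 and tw(G) ≤ 2. For the lower bound, the 3 vertices {a, d, e} are pairwise adjacent, and any tree decomposition puts a clique entirely inside one bag — forcing width ≥ 2. Combining the bounds, tw(G) = 2.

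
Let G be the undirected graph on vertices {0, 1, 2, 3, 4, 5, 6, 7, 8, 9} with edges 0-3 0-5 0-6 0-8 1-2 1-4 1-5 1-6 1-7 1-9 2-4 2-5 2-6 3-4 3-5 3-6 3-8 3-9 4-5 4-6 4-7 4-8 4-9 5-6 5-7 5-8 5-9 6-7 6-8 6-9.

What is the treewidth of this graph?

4

A width-4 tree decomposition is:
Bags: B1 = {3, 4, 5, 6, 9}  B2 = {3, 4, 5, 6, 8}  B3 = {1, 4, 5, 6, 9}  B4 = {0, 3, 5, 6, 8}  B5 = {1, 2, 4, 5, 6}  B6 = {1, 4, 5, 6, 7}
Tree: B1–B2, B1–B3, B2–B4, B3–B5, B3–B6
Every bag has size at most 5, so the width is 5 − 1 = 4 and tw(G) ≤ 4. On the other hand G contains the 5-clique {0, 3, 5, 6, 8}. A clique must lie in a single bag of any decomposition, so no decomposition can have width below 4. Therefore the treewidth is 4.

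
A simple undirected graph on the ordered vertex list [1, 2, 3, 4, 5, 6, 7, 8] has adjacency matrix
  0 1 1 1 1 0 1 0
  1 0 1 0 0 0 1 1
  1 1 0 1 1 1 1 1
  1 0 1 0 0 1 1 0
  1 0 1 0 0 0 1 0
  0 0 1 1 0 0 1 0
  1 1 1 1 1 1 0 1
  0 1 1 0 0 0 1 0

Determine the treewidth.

A width-3 tree decomposition is:
Bags: B1 = {1, 3, 4, 7}  B2 = {1, 3, 5, 7}  B3 = {1, 2, 3, 7}  B4 = {3, 4, 6, 7}  B5 = {2, 3, 7, 8}
Tree: B1–B2, B1–B3, B1–B4, B3–B5
Each bag holds 4 vertices, so the decomposition has width 3, which upper-bounds the treewidth. Conversely, {2, 3, 7, 8} is a clique of size 4, and the vertices of any clique must share a bag in every tree decomposition; so some bag has ≥ 4 vertices and tw(G) ≥ 3. Therefore the treewidth is 3.

3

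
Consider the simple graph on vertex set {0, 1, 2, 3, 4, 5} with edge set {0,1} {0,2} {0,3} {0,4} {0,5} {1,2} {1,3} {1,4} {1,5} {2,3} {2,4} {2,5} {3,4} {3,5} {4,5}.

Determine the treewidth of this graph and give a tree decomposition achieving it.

A single bag containing all 6 vertices is trivially a valid decomposition of width 5. For the lower bound, the 6 vertices {0, 1, 2, 3, 4, 5} are pairwise adjacent, and any tree decomposition puts a clique entirely inside one bag — forcing width ≥ 5. The upper and lower bounds meet at 5, so that is the treewidth.

Treewidth 5.
One optimal decomposition is:
Bags: B1 = {0, 1, 2, 3, 4, 5}
Tree: (single bag)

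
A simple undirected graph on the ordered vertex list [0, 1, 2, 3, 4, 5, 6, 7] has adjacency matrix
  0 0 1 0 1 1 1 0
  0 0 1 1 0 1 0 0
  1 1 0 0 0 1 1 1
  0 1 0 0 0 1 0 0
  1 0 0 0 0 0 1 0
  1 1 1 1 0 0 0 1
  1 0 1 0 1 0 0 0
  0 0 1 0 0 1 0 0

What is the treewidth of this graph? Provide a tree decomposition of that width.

Treewidth 2.
One such decomposition:
Bags: B1 = {1, 2, 5}  B2 = {0, 2, 5}  B3 = {0, 2, 6}  B4 = {0, 4, 6}  B5 = {1, 3, 5}  B6 = {2, 5, 7}
Tree: B1–B2, B2–B3, B3–B4, B1–B5, B1–B6

Each bag holds 3 vertices, so the decomposition has width 2, which upper-bounds the treewidth. For the lower bound, the 3 vertices {0, 2, 5} are pairwise adjacent, and any tree decomposition puts a clique entirely inside one bag — forcing width ≥ 2. Hence tw(G) = 2 exactly.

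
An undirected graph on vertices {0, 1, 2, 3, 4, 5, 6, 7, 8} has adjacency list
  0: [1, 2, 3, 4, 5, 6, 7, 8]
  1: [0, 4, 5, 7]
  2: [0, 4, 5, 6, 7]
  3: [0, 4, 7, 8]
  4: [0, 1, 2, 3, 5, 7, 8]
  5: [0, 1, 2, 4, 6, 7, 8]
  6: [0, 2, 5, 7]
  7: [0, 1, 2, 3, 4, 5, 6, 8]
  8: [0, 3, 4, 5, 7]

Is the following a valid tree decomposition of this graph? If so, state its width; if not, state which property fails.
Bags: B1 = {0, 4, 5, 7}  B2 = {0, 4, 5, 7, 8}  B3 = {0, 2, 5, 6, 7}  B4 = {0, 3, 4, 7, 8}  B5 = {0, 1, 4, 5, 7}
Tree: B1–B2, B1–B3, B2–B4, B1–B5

No — edge (2,4) lies in no bag.

A tree decomposition must satisfy three properties: every vertex lies in some bag; for every edge, both endpoints lie together in some bag; and for every vertex, the bags containing it form a connected subtree. Here edge (2,4) lies in no bag, so the decomposition is invalid.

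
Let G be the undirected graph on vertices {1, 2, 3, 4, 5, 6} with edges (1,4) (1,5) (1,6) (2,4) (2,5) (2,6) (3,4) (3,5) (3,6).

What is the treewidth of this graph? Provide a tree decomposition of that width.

The largest bag has 4 vertices, giving width 3; this decomposition certifies tw(G) ≤ 3. For the lower bound: the 4 vertex sets {1,5}, {2,4}, {6}, {3} are disjoint, each induces a connected subgraph, and every pair is joined by at least one edge of G. Contracting each set to a single vertex therefore yields K_{4} as a minor, and since treewidth is minor-monotone, tw(G) ≥ tw(K_{4}) = 3. Hence tw(G) = 3 exactly.

Treewidth 3.
One optimal decomposition is:
Bags: B1 = {1, 4, 5, 6}  B2 = {2, 4, 5, 6}  B3 = {3, 4, 5, 6}
Tree: B1–B2, B2–B3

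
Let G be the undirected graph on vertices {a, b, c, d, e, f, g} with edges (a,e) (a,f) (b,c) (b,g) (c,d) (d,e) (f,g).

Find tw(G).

A width-2 tree decomposition is:
Bags: B1 = {c, d, e}  B2 = {a, c, e}  B3 = {a, c, f}  B4 = {c, f, g}  B5 = {b, c, g}
Tree: B1–B2, B2–B3, B3–B4, B4–B5
Each bag holds 3 vertices, so the decomposition has width 2, which upper-bounds the treewidth. Since c–d–e–a–f–g–b–c is a cycle in G, G is not acyclic. Forests are exactly the graphs of treewidth ≤ 1, so tw(G) ≥ 2. Therefore the treewidth is 2.

2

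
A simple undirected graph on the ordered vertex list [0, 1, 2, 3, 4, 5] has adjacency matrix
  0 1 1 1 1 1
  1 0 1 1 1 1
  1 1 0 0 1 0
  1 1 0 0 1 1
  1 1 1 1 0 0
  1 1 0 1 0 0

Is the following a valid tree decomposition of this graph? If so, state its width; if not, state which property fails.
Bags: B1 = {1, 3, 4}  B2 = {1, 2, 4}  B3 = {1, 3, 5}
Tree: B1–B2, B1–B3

A tree decomposition must satisfy three properties: every vertex lies in some bag; for every edge, both endpoints lie together in some bag; and for every vertex, the bags containing it form a connected subtree. Here vertex 0 appears in no bag, so the decomposition is invalid.

No — vertex 0 appears in no bag.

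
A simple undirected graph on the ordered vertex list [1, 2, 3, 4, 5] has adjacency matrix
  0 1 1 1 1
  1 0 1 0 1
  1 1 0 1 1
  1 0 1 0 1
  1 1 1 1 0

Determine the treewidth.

A width-3 tree decomposition is:
Bags: B1 = {1, 3, 4, 5}  B2 = {1, 2, 3, 5}
Tree: B1–B2
The largest bag has 4 vertices, giving width 3; this decomposition certifies tw(G) ≤ 3. For the lower bound, the 4 vertices {1, 2, 3, 5} are pairwise adjacent, and any tree decomposition puts a clique entirely inside one bag — forcing width ≥ 3. The upper and lower bounds meet at 3, so that is the treewidth.

3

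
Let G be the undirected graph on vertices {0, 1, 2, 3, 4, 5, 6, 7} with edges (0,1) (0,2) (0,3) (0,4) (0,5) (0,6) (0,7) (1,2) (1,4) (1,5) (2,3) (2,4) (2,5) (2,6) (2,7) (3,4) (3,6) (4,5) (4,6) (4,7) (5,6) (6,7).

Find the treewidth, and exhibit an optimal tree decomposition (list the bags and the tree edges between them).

Every bag has size at most 5, so the width is 5 − 1 = 4 and tw(G) ≤ 4. For the lower bound, the 5 vertices {0, 1, 2, 4, 5} are pairwise adjacent, and any tree decomposition puts a clique entirely inside one bag — forcing width ≥ 4. Hence tw(G) = 4 exactly.

Treewidth 4.
Bags: B1 = {0, 2, 3, 4, 6}  B2 = {0, 2, 4, 5, 6}  B3 = {0, 2, 4, 6, 7}  B4 = {0, 1, 2, 4, 5}
Tree: B1–B2, B2–B3, B2–B4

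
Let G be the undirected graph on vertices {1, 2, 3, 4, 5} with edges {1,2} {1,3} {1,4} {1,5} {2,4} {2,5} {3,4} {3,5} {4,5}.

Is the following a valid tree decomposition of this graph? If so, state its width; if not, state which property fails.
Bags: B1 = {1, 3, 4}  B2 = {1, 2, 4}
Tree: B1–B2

No — vertex 5 appears in no bag.

A tree decomposition must satisfy three properties: every vertex lies in some bag; for every edge, both endpoints lie together in some bag; and for every vertex, the bags containing it form a connected subtree. Here vertex 5 appears in no bag, so the decomposition is invalid.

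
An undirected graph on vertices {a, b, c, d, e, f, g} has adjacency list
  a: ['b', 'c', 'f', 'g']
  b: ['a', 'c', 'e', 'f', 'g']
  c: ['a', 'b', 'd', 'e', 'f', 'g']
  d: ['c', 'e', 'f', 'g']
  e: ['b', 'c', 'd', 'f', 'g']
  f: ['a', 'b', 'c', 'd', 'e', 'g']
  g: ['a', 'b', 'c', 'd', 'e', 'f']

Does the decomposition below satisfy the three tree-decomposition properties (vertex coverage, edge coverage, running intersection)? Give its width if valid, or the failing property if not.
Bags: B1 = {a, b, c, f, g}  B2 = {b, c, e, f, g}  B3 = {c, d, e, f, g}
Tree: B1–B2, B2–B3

Checking the three conditions: (i) the bags cover all of {a, b, c, d, e, f, g}; (ii) for each edge, some bag contains both endpoints; (iii) the bags containing any fixed vertex form a subtree. All hold, so the decomposition is valid with width 5 − 1 = 4.

Yes; width 4.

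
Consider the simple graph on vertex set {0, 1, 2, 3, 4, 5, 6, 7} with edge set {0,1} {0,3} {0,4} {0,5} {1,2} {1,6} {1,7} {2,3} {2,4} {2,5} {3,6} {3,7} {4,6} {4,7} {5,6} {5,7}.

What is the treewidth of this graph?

4

A width-4 tree decomposition is:
Bags: B1 = {1, 2, 3, 4, 5}  B2 = {1, 3, 4, 5, 7}  B3 = {1, 3, 4, 5, 6}  B4 = {0, 1, 3, 4, 5}
Tree: B1–B2, B2–B3, B3–B4
Each bag holds 5 vertices, so the decomposition has width 4, which upper-bounds the treewidth. For the lower bound: the 5 vertex sets {2,5}, {4,7}, {1,6}, {3}, {0} are disjoint, each induces a connected subgraph, and every pair is joined by at least one edge of G. Contracting each set to a single vertex therefore yields K_{5} as a minor, and since treewidth is minor-monotone, tw(G) ≥ tw(K_{5}) = 4. The upper and lower bounds meet at 4, so that is the treewidth.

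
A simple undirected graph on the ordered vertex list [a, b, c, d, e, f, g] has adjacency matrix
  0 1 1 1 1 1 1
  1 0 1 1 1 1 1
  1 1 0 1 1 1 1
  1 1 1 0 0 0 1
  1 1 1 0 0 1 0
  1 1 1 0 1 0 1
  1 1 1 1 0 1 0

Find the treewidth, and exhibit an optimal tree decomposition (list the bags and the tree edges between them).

Treewidth 4.
One optimal decomposition is:
Bags: B1 = {a, b, c, f, g}  B2 = {a, b, c, e, f}  B3 = {a, b, c, d, g}
Tree: B1–B2, B1–B3

Each bag holds 5 vertices, so the decomposition has width 4, which upper-bounds the treewidth. Conversely, {a, b, c, d, g} is a clique of size 5, and the vertices of any clique must share a bag in every tree decomposition; so some bag has ≥ 5 vertices and tw(G) ≥ 4. Therefore the treewidth is 4.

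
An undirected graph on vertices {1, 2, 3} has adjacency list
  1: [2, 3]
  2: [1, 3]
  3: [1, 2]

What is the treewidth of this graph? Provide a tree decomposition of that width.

A single bag containing all 3 vertices is trivially a valid decomposition of width 2. Conversely, {1, 2, 3} is a clique of size 3, and the vertices of any clique must share a bag in every tree decomposition; so some bag has ≥ 3 vertices and tw(G) ≥ 2. Therefore the treewidth is 2.

Treewidth 2.
One optimal decomposition is:
Bags: B1 = {1, 2, 3}
Tree: (single bag)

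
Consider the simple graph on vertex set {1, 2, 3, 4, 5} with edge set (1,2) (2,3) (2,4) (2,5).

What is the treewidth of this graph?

A width-1 tree decomposition is:
Bags: B1 = {2, 4}  B2 = {1, 2}  B3 = {2, 3}  B4 = {2, 5}
Tree: B1–B2, B1–B3, B3–B4
Every bag has size at most 2, so the width is 2 − 1 = 1 and tw(G) ≤ 1. G has an edge, so its treewidth is at least 1. Combining the bounds, tw(G) = 1.

1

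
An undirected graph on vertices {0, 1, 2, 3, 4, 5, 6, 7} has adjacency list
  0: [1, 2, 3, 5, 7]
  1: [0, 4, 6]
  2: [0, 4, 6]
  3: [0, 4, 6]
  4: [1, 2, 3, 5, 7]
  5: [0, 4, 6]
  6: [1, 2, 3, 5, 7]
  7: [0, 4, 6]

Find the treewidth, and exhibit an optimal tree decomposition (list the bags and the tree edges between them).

Every bag has size at most 4, so the width is 4 − 1 = 3 and tw(G) ≤ 3. For the lower bound: the 4 vertex sets {1,4}, {2,6}, {0}, {7} are disjoint, each induces a connected subgraph, and every pair is joined by at least one edge of G. Contracting each set to a single vertex therefore yields K_{4} as a minor, and since treewidth is minor-monotone, tw(G) ≥ tw(K_{4}) = 3. The upper and lower bounds meet at 3, so that is the treewidth.

Treewidth 3.
One optimal decomposition is:
Bags: B1 = {0, 1, 4, 6}  B2 = {0, 2, 4, 6}  B3 = {0, 4, 6, 7}  B4 = {0, 3, 4, 6}  B5 = {0, 4, 5, 6}
Tree: B1–B2, B2–B3, B3–B4, B4–B5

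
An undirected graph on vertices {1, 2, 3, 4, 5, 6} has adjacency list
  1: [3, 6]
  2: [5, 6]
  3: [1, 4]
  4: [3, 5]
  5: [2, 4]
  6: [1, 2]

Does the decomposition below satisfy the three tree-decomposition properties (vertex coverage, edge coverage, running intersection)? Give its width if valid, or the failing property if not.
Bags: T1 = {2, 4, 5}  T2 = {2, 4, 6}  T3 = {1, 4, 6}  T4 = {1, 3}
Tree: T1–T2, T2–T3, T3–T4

No — edge (4,3) lies in no bag.

A tree decomposition must satisfy three properties: every vertex lies in some bag; for every edge, both endpoints lie together in some bag; and for every vertex, the bags containing it form a connected subtree. Here edge (4,3) lies in no bag, so the decomposition is invalid.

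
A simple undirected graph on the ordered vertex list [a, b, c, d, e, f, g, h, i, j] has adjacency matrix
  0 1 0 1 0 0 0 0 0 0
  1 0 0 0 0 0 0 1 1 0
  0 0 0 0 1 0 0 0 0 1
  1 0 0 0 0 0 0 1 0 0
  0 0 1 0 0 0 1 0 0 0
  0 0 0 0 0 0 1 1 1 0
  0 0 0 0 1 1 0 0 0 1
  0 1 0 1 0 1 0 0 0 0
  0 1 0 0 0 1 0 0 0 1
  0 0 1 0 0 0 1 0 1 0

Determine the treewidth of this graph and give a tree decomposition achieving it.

Treewidth 2.
Bags: B1 = {c, e, g}  B2 = {c, g, j}  B3 = {f, g, j}  B4 = {f, i, j}  B5 = {f, h, i}  B6 = {b, h, i}  B7 = {b, d, h}  B8 = {a, b, d}
Tree: B1–B2, B2–B3, B3–B4, B4–B5, B5–B6, B6–B7, B7–B8

Every bag has size at most 3, so the width is 3 − 1 = 2 and tw(G) ≤ 2. Since e–c–j–g–e is a cycle in G, G is not acyclic. Forests are exactly the graphs of treewidth ≤ 1, so tw(G) ≥ 2. Therefore the treewidth is 2.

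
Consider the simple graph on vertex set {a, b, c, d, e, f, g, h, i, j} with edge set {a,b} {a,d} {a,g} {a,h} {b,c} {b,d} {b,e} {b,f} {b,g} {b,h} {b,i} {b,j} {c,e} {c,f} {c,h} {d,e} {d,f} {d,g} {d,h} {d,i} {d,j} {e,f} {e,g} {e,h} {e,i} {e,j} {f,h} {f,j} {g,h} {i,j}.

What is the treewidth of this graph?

A width-4 tree decomposition is:
Bags: B1 = {b, d, e, f, h}  B2 = {b, c, e, f, h}  B3 = {b, d, e, g, h}  B4 = {b, d, e, f, j}  B5 = {a, b, d, g, h}  B6 = {b, d, e, i, j}
Tree: B1–B2, B1–B3, B1–B4, B3–B5, B4–B6
The largest bag has 5 vertices, giving width 4; this decomposition certifies tw(G) ≤ 4. Conversely, {b, d, e, g, h} is a clique of size 5, and the vertices of any clique must share a bag in every tree decomposition; so some bag has ≥ 5 vertices and tw(G) ≥ 4. Hence tw(G) = 4 exactly.

4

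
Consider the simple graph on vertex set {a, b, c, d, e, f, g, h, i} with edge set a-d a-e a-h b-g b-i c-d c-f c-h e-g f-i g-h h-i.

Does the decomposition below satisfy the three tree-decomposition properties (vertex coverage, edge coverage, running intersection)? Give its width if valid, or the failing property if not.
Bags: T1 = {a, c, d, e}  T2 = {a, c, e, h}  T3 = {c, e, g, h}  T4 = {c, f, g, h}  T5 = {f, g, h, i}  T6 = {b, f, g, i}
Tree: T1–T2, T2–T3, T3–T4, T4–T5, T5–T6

Yes; width 3.

Vertex coverage: the bags together contain {a, b, c, d, e, f, g, h, i}, the full vertex set. Edge coverage: each edge of G has both endpoints in at least one bag. Running intersection: for every vertex, the bags containing it form a connected subtree. All three properties hold, so this is a valid tree decomposition of width max|bag| − 1 = 3, and hence tw(G) ≤ 3.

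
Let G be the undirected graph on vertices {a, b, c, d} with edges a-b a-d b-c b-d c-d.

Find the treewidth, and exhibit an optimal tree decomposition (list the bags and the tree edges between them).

Treewidth 2.
Bags: B1 = {a, b, d}  B2 = {b, c, d}
Tree: B1–B2

The largest bag has 3 vertices, giving width 2; this decomposition certifies tw(G) ≤ 2. For the lower bound, the 3 vertices {b, c, d} are pairwise adjacent, and any tree decomposition puts a clique entirely inside one bag — forcing width ≥ 2. The upper and lower bounds meet at 2, so that is the treewidth.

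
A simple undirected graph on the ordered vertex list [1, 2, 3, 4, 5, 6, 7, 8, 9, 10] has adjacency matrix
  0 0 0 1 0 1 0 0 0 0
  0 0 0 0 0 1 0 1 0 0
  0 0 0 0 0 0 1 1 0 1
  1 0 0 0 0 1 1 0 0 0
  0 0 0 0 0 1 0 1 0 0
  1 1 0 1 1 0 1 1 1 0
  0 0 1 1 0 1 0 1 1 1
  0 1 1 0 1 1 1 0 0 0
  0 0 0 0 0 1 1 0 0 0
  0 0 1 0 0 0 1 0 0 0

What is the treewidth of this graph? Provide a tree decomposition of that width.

The largest bag has 3 vertices, giving width 2; this decomposition certifies tw(G) ≤ 2. For the lower bound, the 3 vertices {3, 7, 10} are pairwise adjacent, and any tree decomposition puts a clique entirely inside one bag — forcing width ≥ 2. Therefore the treewidth is 2.

Treewidth 2.
Bags: B1 = {2, 6, 8}  B2 = {6, 7, 8}  B3 = {6, 7, 9}  B4 = {3, 7, 8}  B5 = {3, 7, 10}  B6 = {4, 6, 7}  B7 = {5, 6, 8}  B8 = {1, 4, 6}
Tree: B1–B2, B2–B3, B2–B4, B4–B5, B2–B6, B1–B7, B6–B8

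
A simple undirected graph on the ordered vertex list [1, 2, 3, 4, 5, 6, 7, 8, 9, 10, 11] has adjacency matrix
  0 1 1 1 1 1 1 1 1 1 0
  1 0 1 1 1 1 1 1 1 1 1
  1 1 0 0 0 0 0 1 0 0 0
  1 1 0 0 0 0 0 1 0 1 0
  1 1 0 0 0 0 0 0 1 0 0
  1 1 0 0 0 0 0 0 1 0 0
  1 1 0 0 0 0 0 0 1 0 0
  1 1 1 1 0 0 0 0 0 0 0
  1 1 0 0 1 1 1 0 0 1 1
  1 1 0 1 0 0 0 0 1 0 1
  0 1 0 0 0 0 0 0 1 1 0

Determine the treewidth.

3

A width-3 tree decomposition is:
Bags: B1 = {1, 2, 4, 10}  B2 = {1, 2, 9, 10}  B3 = {2, 9, 10, 11}  B4 = {1, 2, 6, 9}  B5 = {1, 2, 5, 9}  B6 = {1, 2, 4, 8}  B7 = {1, 2, 7, 9}  B8 = {1, 2, 3, 8}
Tree: B1–B2, B2–B3, B2–B4, B2–B5, B1–B6, B4–B7, B6–B8
The largest bag has 4 vertices, giving width 3; this decomposition certifies tw(G) ≤ 3. On the other hand G contains the 4-clique {1, 2, 3, 8}. A clique must lie in a single bag of any decomposition, so no decomposition can have width below 3. Therefore the treewidth is 3.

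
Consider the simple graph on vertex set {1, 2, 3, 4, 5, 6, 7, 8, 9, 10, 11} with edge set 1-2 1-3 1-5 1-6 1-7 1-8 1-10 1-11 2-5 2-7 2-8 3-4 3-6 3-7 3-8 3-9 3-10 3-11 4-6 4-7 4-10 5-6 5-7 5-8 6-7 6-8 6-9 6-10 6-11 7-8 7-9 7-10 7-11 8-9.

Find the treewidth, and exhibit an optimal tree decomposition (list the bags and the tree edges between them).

The largest bag has 5 vertices, giving width 4; this decomposition certifies tw(G) ≤ 4. For the lower bound, the 5 vertices {1, 2, 5, 7, 8} are pairwise adjacent, and any tree decomposition puts a clique entirely inside one bag — forcing width ≥ 4. The upper and lower bounds meet at 4, so that is the treewidth.

Treewidth 4.
One such decomposition:
Bags: B1 = {1, 3, 6, 7, 8}  B2 = {1, 3, 6, 7, 10}  B3 = {1, 5, 6, 7, 8}  B4 = {3, 6, 7, 8, 9}  B5 = {3, 4, 6, 7, 10}  B6 = {1, 3, 6, 7, 11}  B7 = {1, 2, 5, 7, 8}
Tree: B1–B2, B1–B3, B1–B4, B2–B5, B2–B6, B3–B7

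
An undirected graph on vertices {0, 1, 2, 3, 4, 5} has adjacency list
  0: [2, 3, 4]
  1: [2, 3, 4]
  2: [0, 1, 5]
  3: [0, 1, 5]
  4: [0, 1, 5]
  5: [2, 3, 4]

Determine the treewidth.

A width-3 tree decomposition is:
Bags: B1 = {0, 1, 2, 5}  B2 = {0, 1, 4, 5}  B3 = {0, 1, 3, 5}
Tree: B1–B2, B2–B3
Each bag holds 4 vertices, so the decomposition has width 3, which upper-bounds the treewidth. For the lower bound: the 4 vertex sets {1,2}, {4,5}, {0}, {3} are disjoint, each induces a connected subgraph, and every pair is joined by at least one edge of G. Contracting each set to a single vertex therefore yields K_{4} as a minor, and since treewidth is minor-monotone, tw(G) ≥ tw(K_{4}) = 3. Hence tw(G) = 3 exactly.

3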